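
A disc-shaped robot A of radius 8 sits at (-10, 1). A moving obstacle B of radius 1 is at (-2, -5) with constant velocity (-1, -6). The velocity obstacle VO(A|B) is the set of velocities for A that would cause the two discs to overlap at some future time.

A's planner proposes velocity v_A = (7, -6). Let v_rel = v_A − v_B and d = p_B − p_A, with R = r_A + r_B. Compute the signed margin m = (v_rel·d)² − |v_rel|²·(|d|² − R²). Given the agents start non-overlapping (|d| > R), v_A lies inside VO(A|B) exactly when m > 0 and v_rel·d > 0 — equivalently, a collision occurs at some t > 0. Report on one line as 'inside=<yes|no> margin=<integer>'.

d = (8, -6),  |d|² = 100;  R = 8+1 = 9,  c = 100−9² = 19
v_rel = (8, 0),  |v_rel|² = 64;  v_rel·d = (8)·(8) + (0)·(-6) = 64
64·t² − 128·t + 19 = 0  ⇒  m = 64² − 64·19 = 2880
m = 2880 > 0,  v_rel·d = 64 > 0  ⇒  inside

inside=yes margin=2880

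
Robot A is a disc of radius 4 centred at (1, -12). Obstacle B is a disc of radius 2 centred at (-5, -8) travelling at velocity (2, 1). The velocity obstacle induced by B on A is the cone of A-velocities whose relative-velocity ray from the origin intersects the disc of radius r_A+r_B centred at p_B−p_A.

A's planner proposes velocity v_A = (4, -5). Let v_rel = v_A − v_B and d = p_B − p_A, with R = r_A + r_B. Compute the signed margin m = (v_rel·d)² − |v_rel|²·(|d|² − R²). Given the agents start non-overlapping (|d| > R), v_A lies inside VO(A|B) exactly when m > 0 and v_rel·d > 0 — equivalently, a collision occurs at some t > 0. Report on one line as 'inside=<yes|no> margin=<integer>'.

d = (-6, 4),  |d|² = 52;  R = 4+2 = 6,  c = 52−6² = 16
v_rel = (2, -6),  |v_rel|² = 40;  v_rel·d = (2)·(-6) + (-6)·(4) = -36
40·t² + 72·t + 16 = 0  ⇒  m = (-36)² − 40·16 = 656
m = 656 > 0,  v_rel·d = -36 < 0  ⇒  outside

inside=no margin=656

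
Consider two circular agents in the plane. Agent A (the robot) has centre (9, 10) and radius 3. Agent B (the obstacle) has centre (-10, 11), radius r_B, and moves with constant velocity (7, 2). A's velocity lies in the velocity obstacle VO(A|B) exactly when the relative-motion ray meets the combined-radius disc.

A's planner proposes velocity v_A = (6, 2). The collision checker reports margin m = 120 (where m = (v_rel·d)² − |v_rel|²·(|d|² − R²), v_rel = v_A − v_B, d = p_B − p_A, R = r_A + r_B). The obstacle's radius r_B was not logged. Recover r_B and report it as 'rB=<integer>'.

m = 120
d = (-19, 1);  v_rel = (-1, 0),  |v_rel|² = 1
v_rel×d = (-1)·(1) − (0)·(-19) = -1
since m = R²·1 − (-1)²:  R² = (1 + 120) / 1 = 121
R = √121 = 11  ⇒  r_B = 11 − 3 = 8

rB=8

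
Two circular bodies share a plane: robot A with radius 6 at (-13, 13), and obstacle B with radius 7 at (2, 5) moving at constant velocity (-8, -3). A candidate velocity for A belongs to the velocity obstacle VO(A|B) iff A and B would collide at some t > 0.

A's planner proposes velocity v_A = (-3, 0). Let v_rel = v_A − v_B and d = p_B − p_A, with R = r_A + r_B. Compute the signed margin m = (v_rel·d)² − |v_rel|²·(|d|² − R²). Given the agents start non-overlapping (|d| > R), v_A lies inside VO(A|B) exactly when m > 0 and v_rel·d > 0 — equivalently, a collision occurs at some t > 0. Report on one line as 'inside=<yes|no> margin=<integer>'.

d = (15, -8),  |d|² = 289;  R = 6+7 = 13,  c = 289−13² = 120
v_rel = (5, 3),  |v_rel|² = 34;  v_rel·d = (5)·(15) + (3)·(-8) = 51
34·t² − 102·t + 120 = 0  ⇒  m = 51² − 34·120 = -1479
m = -1479 < 0,  v_rel·d = 51 > 0  ⇒  outside

inside=no margin=-1479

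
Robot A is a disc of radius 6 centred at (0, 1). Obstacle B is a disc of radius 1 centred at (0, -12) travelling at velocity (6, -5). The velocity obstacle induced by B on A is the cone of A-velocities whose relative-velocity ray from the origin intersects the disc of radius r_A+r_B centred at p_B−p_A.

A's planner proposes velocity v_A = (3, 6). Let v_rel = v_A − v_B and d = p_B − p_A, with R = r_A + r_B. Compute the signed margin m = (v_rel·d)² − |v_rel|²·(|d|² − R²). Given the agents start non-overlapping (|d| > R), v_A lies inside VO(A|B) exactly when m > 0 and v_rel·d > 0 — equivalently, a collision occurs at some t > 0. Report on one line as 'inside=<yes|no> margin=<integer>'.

d = (0, -13),  |d|² = 169;  R = 6+1 = 7,  c = 169−7² = 120
v_rel = (-3, 11),  |v_rel|² = 130;  v_rel·d = (-3)·(0) + (11)·(-13) = -143
130·t² + 286·t + 120 = 0  ⇒  m = (-143)² − 130·120 = 4849
m = 4849 > 0,  v_rel·d = -143 < 0  ⇒  outside

inside=no margin=4849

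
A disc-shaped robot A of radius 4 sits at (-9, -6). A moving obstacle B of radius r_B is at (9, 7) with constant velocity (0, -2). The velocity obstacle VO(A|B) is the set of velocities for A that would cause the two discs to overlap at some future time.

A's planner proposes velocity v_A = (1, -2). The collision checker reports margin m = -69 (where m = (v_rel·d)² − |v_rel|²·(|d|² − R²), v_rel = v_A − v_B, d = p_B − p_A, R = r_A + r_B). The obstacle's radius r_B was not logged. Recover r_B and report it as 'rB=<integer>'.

m = -69
d = (18, 13);  v_rel = (1, 0),  |v_rel|² = 1
v_rel×d = (1)·(13) − (0)·(18) = 13
since m = R²·1 − 13²:  R² = (169 + -69) / 1 = 100
R = √100 = 10  ⇒  r_B = 10 − 4 = 6

rB=6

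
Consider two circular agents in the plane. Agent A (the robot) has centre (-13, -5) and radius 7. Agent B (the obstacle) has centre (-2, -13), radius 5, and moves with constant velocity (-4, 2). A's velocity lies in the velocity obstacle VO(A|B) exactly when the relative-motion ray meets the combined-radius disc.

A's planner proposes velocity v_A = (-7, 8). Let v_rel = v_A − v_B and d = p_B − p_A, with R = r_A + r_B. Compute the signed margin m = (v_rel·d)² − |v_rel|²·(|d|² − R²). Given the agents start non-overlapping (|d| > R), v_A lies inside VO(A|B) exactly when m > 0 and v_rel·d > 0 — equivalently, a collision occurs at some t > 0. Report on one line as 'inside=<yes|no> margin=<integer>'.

d = (11, -8),  |d|² = 185;  R = 7+5 = 12,  c = 185−12² = 41
v_rel = (-3, 6),  |v_rel|² = 45;  v_rel·d = (-3)·(11) + (6)·(-8) = -81
45·t² + 162·t + 41 = 0  ⇒  m = (-81)² − 45·41 = 4716
m = 4716 > 0,  v_rel·d = -81 < 0  ⇒  outside

inside=no margin=4716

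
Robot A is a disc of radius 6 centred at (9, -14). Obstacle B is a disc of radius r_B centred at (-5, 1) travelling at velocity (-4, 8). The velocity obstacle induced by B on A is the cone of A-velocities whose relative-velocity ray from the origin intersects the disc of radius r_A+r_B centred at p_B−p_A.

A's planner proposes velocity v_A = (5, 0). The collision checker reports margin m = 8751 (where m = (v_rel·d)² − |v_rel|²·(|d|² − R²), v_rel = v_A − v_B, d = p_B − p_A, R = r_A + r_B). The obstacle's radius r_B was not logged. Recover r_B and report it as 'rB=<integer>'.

m = 8751
d = (-14, 15);  v_rel = (9, -8),  |v_rel|² = 145
v_rel×d = (9)·(15) − (-8)·(-14) = 23
since m = R²·145 − 23²:  R² = (529 + 8751) / 145 = 64
R = √64 = 8  ⇒  r_B = 8 − 6 = 2

rB=2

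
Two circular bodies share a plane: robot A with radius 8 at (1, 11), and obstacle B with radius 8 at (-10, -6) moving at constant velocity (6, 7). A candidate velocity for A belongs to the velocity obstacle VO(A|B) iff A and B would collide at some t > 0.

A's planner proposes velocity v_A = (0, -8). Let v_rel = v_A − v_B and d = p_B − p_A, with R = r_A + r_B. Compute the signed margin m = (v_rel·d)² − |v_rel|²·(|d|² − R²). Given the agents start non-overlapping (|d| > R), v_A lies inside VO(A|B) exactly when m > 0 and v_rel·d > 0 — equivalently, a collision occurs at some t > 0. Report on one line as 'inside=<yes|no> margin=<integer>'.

d = (-11, -17),  |d|² = 410;  R = 8+8 = 16,  c = 410−16² = 154
v_rel = (-6, -15),  |v_rel|² = 261;  v_rel·d = (-6)·(-11) + (-15)·(-17) = 321
261·t² − 642·t + 154 = 0  ⇒  m = 321² − 261·154 = 62847
m = 62847 > 0,  v_rel·d = 321 > 0  ⇒  inside

inside=yes margin=62847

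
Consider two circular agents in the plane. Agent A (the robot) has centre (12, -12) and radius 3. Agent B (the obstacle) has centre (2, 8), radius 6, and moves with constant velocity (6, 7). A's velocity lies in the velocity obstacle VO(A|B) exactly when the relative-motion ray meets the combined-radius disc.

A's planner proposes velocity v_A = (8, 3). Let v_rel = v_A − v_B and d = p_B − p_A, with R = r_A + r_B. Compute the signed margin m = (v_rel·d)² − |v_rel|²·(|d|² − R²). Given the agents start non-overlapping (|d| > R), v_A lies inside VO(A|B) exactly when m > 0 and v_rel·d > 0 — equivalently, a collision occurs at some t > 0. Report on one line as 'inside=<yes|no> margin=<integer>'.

d = (-10, 20),  |d|² = 500;  R = 3+6 = 9,  c = 500−9² = 419
v_rel = (2, -4),  |v_rel|² = 20;  v_rel·d = (2)·(-10) + (-4)·(20) = -100
20·t² + 200·t + 419 = 0  ⇒  m = (-100)² − 20·419 = 1620
m = 1620 > 0,  v_rel·d = -100 < 0  ⇒  outside

inside=no margin=1620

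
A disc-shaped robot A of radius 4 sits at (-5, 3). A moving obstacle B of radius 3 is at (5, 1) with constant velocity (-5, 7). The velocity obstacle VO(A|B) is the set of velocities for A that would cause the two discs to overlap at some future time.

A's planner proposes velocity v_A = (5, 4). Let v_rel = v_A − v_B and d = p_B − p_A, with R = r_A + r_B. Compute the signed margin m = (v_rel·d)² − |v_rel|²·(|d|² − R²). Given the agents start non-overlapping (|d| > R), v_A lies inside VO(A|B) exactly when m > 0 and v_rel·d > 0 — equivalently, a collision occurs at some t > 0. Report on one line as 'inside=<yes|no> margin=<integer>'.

d = (10, -2),  |d|² = 104;  R = 4+3 = 7,  c = 104−7² = 55
v_rel = (10, -3),  |v_rel|² = 109;  v_rel·d = (10)·(10) + (-3)·(-2) = 106
109·t² − 212·t + 55 = 0  ⇒  m = 106² − 109·55 = 5241
m = 5241 > 0,  v_rel·d = 106 > 0  ⇒  inside

inside=yes margin=5241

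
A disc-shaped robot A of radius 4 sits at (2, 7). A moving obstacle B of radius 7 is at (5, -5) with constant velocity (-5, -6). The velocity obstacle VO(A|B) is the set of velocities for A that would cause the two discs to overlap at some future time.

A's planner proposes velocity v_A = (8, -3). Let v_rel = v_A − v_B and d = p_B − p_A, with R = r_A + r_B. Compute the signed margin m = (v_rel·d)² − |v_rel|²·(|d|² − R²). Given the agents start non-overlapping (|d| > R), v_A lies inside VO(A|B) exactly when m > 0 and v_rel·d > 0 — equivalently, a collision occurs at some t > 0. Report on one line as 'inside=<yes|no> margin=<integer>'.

d = (3, -12),  |d|² = 153;  R = 4+7 = 11,  c = 153−11² = 32
v_rel = (13, 3),  |v_rel|² = 178;  v_rel·d = (13)·(3) + (3)·(-12) = 3
178·t² − 6·t + 32 = 0  ⇒  m = 3² − 178·32 = -5687
m = -5687 < 0,  v_rel·d = 3 > 0  ⇒  outside

inside=no margin=-5687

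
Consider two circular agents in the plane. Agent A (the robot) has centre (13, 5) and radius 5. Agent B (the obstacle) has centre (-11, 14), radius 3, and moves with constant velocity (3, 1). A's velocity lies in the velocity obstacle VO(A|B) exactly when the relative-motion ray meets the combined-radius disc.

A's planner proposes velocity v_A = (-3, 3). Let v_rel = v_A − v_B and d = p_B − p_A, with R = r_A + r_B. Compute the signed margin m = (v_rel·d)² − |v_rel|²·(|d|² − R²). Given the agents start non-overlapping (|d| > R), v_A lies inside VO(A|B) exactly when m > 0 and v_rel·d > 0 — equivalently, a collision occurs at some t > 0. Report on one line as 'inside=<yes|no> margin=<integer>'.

d = (-24, 9),  |d|² = 657;  R = 5+3 = 8,  c = 657−8² = 593
v_rel = (-6, 2),  |v_rel|² = 40;  v_rel·d = (-6)·(-24) + (2)·(9) = 162
40·t² − 324·t + 593 = 0  ⇒  m = 162² − 40·593 = 2524
m = 2524 > 0,  v_rel·d = 162 > 0  ⇒  inside

inside=yes margin=2524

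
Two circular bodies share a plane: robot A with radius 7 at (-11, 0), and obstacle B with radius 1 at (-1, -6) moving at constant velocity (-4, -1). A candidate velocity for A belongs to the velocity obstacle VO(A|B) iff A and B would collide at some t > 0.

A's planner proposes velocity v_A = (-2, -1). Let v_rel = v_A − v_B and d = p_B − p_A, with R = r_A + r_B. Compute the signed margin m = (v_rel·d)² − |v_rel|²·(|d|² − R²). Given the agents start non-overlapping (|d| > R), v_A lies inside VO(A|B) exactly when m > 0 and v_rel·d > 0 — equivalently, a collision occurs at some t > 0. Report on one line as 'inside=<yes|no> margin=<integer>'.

d = (10, -6),  |d|² = 136;  R = 7+1 = 8,  c = 136−8² = 72
v_rel = (2, 0),  |v_rel|² = 4;  v_rel·d = (2)·(10) + (0)·(-6) = 20
4·t² − 40·t + 72 = 0  ⇒  m = 20² − 4·72 = 112
m = 112 > 0,  v_rel·d = 20 > 0  ⇒  inside

inside=yes margin=112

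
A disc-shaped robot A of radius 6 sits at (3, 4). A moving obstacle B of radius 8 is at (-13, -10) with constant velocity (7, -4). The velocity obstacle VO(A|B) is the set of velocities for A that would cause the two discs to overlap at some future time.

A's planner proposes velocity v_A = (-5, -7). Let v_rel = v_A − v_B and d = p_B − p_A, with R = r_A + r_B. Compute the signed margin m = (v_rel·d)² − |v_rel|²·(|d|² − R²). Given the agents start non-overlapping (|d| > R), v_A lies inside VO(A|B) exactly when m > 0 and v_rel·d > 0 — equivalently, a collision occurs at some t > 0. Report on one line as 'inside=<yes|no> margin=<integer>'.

d = (-16, -14),  |d|² = 452;  R = 6+8 = 14,  c = 452−14² = 256
v_rel = (-12, -3),  |v_rel|² = 153;  v_rel·d = (-12)·(-16) + (-3)·(-14) = 234
153·t² − 468·t + 256 = 0  ⇒  m = 234² − 153·256 = 15588
m = 15588 > 0,  v_rel·d = 234 > 0  ⇒  inside

inside=yes margin=15588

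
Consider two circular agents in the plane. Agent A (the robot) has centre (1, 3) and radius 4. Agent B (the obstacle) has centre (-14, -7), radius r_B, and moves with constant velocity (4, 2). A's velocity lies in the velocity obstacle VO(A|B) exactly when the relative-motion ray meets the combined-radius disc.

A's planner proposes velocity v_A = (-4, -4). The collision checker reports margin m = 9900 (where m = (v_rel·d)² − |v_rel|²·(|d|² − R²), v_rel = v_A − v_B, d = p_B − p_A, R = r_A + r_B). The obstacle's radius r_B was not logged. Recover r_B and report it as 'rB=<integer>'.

m = 9900
d = (-15, -10);  v_rel = (-8, -6),  |v_rel|² = 100
v_rel×d = (-8)·(-10) − (-6)·(-15) = -10
since m = R²·100 − (-10)²:  R² = (100 + 9900) / 100 = 100
R = √100 = 10  ⇒  r_B = 10 − 4 = 6

rB=6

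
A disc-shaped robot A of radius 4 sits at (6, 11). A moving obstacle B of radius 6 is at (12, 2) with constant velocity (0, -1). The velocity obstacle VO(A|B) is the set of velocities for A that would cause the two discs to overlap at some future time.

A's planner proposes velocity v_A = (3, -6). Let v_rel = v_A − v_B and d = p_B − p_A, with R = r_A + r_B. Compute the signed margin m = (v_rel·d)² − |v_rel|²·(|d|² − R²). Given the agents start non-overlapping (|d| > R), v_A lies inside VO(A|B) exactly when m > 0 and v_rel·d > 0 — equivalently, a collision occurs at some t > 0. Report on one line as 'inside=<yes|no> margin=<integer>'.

d = (6, -9),  |d|² = 117;  R = 4+6 = 10,  c = 117−10² = 17
v_rel = (3, -5),  |v_rel|² = 34;  v_rel·d = (3)·(6) + (-5)·(-9) = 63
34·t² − 126·t + 17 = 0  ⇒  m = 63² − 34·17 = 3391
m = 3391 > 0,  v_rel·d = 63 > 0  ⇒  inside

inside=yes margin=3391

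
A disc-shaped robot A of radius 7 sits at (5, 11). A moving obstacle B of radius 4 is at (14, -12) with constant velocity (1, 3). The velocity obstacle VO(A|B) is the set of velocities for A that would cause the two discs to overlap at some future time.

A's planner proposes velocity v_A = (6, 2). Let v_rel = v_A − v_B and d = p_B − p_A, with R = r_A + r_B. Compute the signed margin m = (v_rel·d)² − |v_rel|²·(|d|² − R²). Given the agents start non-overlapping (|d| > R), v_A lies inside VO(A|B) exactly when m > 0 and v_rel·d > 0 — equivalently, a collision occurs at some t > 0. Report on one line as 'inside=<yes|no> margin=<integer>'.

d = (9, -23),  |d|² = 610;  R = 7+4 = 11,  c = 610−11² = 489
v_rel = (5, -1),  |v_rel|² = 26;  v_rel·d = (5)·(9) + (-1)·(-23) = 68
26·t² − 136·t + 489 = 0  ⇒  m = 68² − 26·489 = -8090
m = -8090 < 0,  v_rel·d = 68 > 0  ⇒  outside

inside=no margin=-8090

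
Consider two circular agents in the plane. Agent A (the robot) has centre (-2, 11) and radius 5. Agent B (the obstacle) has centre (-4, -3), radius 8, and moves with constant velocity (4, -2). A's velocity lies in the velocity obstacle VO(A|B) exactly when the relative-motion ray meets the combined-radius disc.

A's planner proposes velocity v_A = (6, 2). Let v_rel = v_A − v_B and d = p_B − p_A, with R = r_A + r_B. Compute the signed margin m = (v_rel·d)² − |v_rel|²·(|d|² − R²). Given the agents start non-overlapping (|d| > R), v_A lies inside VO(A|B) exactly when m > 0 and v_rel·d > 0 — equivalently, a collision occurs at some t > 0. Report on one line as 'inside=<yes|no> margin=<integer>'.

d = (-2, -14),  |d|² = 200;  R = 5+8 = 13,  c = 200−13² = 31
v_rel = (2, 4),  |v_rel|² = 20;  v_rel·d = (2)·(-2) + (4)·(-14) = -60
20·t² + 120·t + 31 = 0  ⇒  m = (-60)² − 20·31 = 2980
m = 2980 > 0,  v_rel·d = -60 < 0  ⇒  outside

inside=no margin=2980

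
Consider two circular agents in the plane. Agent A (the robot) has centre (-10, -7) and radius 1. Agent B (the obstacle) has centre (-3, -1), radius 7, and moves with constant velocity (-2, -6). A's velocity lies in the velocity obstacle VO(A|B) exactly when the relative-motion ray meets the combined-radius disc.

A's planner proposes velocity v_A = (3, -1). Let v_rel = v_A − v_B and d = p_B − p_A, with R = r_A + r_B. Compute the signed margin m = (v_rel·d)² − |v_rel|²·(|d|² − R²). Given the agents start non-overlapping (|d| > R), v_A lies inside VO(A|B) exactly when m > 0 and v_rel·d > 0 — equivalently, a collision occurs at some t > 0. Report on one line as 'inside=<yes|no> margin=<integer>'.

d = (7, 6),  |d|² = 85;  R = 1+7 = 8,  c = 85−8² = 21
v_rel = (5, 5),  |v_rel|² = 50;  v_rel·d = (5)·(7) + (5)·(6) = 65
50·t² − 130·t + 21 = 0  ⇒  m = 65² − 50·21 = 3175
m = 3175 > 0,  v_rel·d = 65 > 0  ⇒  inside

inside=yes margin=3175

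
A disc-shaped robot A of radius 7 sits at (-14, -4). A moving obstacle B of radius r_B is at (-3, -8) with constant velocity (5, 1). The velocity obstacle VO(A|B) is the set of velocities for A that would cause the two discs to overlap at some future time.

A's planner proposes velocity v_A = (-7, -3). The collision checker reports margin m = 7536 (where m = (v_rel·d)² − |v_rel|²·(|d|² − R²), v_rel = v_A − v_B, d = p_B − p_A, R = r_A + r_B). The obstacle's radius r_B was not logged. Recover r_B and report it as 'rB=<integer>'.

m = 7536
d = (11, -4);  v_rel = (-12, -4),  |v_rel|² = 160
v_rel×d = (-12)·(-4) − (-4)·(11) = 92
since m = R²·160 − 92²:  R² = (8464 + 7536) / 160 = 100
R = √100 = 10  ⇒  r_B = 10 − 7 = 3

rB=3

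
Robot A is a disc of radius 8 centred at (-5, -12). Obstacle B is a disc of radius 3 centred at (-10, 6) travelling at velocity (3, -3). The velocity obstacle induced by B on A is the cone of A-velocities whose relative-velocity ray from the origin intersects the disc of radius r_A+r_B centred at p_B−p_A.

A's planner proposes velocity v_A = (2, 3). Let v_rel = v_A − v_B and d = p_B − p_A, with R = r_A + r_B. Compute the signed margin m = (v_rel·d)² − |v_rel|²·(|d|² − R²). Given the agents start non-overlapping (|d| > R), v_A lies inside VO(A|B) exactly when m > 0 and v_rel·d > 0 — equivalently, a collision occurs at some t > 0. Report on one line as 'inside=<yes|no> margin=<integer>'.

d = (-5, 18),  |d|² = 349;  R = 8+3 = 11,  c = 349−11² = 228
v_rel = (-1, 6),  |v_rel|² = 37;  v_rel·d = (-1)·(-5) + (6)·(18) = 113
37·t² − 226·t + 228 = 0  ⇒  m = 113² − 37·228 = 4333
m = 4333 > 0,  v_rel·d = 113 > 0  ⇒  inside

inside=yes margin=4333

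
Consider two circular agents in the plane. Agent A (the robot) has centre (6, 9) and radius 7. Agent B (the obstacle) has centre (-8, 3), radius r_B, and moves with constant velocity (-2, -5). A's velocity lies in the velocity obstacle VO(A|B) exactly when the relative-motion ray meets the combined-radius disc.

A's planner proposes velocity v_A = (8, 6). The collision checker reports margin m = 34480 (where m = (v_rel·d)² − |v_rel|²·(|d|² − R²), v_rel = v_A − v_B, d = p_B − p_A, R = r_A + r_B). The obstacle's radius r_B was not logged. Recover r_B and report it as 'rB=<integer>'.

m = 34480
d = (-14, -6);  v_rel = (10, 11),  |v_rel|² = 221
v_rel×d = (10)·(-6) − (11)·(-14) = 94
since m = R²·221 − 94²:  R² = (8836 + 34480) / 221 = 196
R = √196 = 14  ⇒  r_B = 14 − 7 = 7

rB=7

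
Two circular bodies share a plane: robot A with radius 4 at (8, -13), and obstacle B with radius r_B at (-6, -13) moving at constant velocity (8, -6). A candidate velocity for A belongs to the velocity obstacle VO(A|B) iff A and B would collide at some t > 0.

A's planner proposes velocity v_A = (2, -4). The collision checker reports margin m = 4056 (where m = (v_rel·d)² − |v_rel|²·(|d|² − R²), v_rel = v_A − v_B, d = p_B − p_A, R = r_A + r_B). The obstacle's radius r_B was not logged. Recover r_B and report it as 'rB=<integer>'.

m = 4056
d = (-14, 0);  v_rel = (-6, 2),  |v_rel|² = 40
v_rel×d = (-6)·(0) − (2)·(-14) = 28
since m = R²·40 − 28²:  R² = (784 + 4056) / 40 = 121
R = √121 = 11  ⇒  r_B = 11 − 4 = 7

rB=7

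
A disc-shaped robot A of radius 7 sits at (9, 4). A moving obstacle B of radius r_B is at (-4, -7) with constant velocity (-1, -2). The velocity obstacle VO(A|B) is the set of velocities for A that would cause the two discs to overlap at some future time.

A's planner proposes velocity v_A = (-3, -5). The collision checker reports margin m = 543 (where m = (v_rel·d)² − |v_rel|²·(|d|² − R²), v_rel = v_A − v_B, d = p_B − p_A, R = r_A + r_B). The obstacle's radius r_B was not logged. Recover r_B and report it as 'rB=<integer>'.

m = 543
d = (-13, -11);  v_rel = (-2, -3),  |v_rel|² = 13
v_rel×d = (-2)·(-11) − (-3)·(-13) = -17
since m = R²·13 − (-17)²:  R² = (289 + 543) / 13 = 64
R = √64 = 8  ⇒  r_B = 8 − 7 = 1

rB=1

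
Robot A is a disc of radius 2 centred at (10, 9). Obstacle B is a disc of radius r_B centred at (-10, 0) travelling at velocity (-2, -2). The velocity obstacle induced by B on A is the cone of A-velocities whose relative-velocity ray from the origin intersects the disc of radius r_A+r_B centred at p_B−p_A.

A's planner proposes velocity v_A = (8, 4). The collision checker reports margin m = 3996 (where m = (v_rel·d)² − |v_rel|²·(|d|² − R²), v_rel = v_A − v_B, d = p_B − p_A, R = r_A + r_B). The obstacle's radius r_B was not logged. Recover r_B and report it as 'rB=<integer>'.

m = 3996
d = (-20, -9);  v_rel = (10, 6),  |v_rel|² = 136
v_rel×d = (10)·(-9) − (6)·(-20) = 30
since m = R²·136 − 30²:  R² = (900 + 3996) / 136 = 36
R = √36 = 6  ⇒  r_B = 6 − 2 = 4

rB=4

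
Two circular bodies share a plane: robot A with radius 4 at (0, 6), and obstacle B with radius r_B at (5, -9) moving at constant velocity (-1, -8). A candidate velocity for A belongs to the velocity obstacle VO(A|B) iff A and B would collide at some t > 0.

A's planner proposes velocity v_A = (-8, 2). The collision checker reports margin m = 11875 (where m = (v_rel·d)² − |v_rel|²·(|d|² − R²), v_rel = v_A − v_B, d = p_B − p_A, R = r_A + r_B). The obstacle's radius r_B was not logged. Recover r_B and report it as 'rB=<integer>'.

m = 11875
d = (5, -15);  v_rel = (-7, 10),  |v_rel|² = 149
v_rel×d = (-7)·(-15) − (10)·(5) = 55
since m = R²·149 − 55²:  R² = (3025 + 11875) / 149 = 100
R = √100 = 10  ⇒  r_B = 10 − 4 = 6

rB=6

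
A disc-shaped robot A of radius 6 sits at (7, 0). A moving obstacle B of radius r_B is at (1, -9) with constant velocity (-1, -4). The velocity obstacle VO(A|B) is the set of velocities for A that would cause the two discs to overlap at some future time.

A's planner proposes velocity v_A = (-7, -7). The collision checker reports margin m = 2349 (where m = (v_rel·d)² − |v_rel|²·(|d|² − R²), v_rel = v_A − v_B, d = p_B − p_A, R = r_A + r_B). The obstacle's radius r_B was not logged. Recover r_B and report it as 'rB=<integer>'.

m = 2349
d = (-6, -9);  v_rel = (-6, -3),  |v_rel|² = 45
v_rel×d = (-6)·(-9) − (-3)·(-6) = 36
since m = R²·45 − 36²:  R² = (1296 + 2349) / 45 = 81
R = √81 = 9  ⇒  r_B = 9 − 6 = 3

rB=3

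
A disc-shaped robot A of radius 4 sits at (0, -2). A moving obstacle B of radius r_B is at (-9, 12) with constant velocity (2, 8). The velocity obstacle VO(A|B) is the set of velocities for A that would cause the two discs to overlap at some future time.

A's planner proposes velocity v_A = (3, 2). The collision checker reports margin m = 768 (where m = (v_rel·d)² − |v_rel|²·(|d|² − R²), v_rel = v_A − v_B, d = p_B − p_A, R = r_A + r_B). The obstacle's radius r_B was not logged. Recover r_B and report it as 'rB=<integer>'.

m = 768
d = (-9, 14);  v_rel = (1, -6),  |v_rel|² = 37
v_rel×d = (1)·(14) − (-6)·(-9) = -40
since m = R²·37 − (-40)²:  R² = (1600 + 768) / 37 = 64
R = √64 = 8  ⇒  r_B = 8 − 4 = 4

rB=4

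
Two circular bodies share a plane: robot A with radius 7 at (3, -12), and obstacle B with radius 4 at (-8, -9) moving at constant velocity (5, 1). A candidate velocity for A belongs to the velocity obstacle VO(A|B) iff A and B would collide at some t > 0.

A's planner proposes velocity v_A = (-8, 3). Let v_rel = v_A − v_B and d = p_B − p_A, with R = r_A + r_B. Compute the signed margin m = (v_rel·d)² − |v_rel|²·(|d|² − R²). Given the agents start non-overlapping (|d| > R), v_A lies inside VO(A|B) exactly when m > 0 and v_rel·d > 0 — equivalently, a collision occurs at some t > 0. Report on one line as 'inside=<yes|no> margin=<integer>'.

d = (-11, 3),  |d|² = 130;  R = 7+4 = 11,  c = 130−11² = 9
v_rel = (-13, 2),  |v_rel|² = 173;  v_rel·d = (-13)·(-11) + (2)·(3) = 149
173·t² − 298·t + 9 = 0  ⇒  m = 149² − 173·9 = 20644
m = 20644 > 0,  v_rel·d = 149 > 0  ⇒  inside

inside=yes margin=20644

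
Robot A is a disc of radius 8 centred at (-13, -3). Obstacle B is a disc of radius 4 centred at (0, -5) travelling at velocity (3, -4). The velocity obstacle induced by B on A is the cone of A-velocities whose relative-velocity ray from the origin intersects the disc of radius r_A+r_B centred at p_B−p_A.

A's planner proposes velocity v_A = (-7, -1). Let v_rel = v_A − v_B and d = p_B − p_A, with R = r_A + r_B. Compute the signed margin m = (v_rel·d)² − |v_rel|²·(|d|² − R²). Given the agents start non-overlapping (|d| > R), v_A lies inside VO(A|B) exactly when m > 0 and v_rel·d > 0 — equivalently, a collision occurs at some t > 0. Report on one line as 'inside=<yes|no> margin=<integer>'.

d = (13, -2),  |d|² = 173;  R = 8+4 = 12,  c = 173−12² = 29
v_rel = (-10, 3),  |v_rel|² = 109;  v_rel·d = (-10)·(13) + (3)·(-2) = -136
109·t² + 272·t + 29 = 0  ⇒  m = (-136)² − 109·29 = 15335
m = 15335 > 0,  v_rel·d = -136 < 0  ⇒  outside

inside=no margin=15335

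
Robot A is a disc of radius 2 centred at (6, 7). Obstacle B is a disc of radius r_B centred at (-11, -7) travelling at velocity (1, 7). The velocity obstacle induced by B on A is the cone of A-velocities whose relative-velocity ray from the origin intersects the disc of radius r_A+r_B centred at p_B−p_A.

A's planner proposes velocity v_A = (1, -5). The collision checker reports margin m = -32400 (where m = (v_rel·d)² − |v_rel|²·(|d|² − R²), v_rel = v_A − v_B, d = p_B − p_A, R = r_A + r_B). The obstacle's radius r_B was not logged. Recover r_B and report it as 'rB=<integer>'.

m = -32400
d = (-17, -14);  v_rel = (0, -12),  |v_rel|² = 144
v_rel×d = (0)·(-14) − (-12)·(-17) = -204
since m = R²·144 − (-204)²:  R² = (41616 + -32400) / 144 = 64
R = √64 = 8  ⇒  r_B = 8 − 2 = 6

rB=6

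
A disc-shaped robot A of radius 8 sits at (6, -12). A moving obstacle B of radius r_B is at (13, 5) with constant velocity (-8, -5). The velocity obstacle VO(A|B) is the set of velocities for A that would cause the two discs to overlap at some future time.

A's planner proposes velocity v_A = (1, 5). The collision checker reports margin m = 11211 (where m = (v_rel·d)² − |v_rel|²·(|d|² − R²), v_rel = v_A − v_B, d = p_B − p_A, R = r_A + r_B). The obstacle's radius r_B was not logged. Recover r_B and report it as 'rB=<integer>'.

m = 11211
d = (7, 17);  v_rel = (9, 10),  |v_rel|² = 181
v_rel×d = (9)·(17) − (10)·(7) = 83
since m = R²·181 − 83²:  R² = (6889 + 11211) / 181 = 100
R = √100 = 10  ⇒  r_B = 10 − 8 = 2

rB=2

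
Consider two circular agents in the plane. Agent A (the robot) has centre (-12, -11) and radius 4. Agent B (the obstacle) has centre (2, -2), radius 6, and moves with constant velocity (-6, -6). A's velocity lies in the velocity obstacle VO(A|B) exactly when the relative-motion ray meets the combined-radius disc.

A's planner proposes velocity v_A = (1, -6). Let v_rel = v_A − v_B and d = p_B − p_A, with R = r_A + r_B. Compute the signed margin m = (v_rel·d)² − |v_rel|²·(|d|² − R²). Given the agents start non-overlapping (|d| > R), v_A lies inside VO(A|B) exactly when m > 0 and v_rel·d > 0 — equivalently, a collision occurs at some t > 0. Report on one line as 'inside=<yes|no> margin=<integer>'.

d = (14, 9),  |d|² = 277;  R = 4+6 = 10,  c = 277−10² = 177
v_rel = (7, 0),  |v_rel|² = 49;  v_rel·d = (7)·(14) + (0)·(9) = 98
49·t² − 196·t + 177 = 0  ⇒  m = 98² − 49·177 = 931
m = 931 > 0,  v_rel·d = 98 > 0  ⇒  inside

inside=yes margin=931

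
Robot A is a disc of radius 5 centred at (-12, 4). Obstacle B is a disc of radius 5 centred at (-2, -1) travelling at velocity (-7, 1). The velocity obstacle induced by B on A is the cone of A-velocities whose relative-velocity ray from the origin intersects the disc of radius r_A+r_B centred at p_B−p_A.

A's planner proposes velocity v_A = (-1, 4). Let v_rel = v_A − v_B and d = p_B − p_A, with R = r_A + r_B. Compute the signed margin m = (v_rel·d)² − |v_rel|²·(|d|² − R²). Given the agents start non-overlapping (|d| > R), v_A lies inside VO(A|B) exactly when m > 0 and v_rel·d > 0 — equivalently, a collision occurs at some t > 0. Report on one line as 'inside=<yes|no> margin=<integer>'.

d = (10, -5),  |d|² = 125;  R = 5+5 = 10,  c = 125−10² = 25
v_rel = (6, 3),  |v_rel|² = 45;  v_rel·d = (6)·(10) + (3)·(-5) = 45
45·t² − 90·t + 25 = 0  ⇒  m = 45² − 45·25 = 900
m = 900 > 0,  v_rel·d = 45 > 0  ⇒  inside

inside=yes margin=900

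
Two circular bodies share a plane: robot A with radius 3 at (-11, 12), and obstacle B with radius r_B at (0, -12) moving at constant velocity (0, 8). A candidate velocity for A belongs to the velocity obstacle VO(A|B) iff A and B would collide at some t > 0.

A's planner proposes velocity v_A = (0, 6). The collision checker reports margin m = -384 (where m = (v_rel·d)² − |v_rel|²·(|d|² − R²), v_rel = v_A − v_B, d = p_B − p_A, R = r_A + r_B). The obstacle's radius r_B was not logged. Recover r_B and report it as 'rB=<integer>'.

m = -384
d = (11, -24);  v_rel = (0, -2),  |v_rel|² = 4
v_rel×d = (0)·(-24) − (-2)·(11) = 22
since m = R²·4 − 22²:  R² = (484 + -384) / 4 = 25
R = √25 = 5  ⇒  r_B = 5 − 3 = 2

rB=2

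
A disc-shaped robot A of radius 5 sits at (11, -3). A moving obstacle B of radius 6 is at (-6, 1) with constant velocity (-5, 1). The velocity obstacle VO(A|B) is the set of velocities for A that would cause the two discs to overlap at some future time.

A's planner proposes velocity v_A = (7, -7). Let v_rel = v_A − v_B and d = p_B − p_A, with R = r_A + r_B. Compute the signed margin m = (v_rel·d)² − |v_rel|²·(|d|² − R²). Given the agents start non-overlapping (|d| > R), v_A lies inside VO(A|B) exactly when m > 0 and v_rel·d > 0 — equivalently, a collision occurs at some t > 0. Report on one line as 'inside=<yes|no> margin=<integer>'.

d = (-17, 4),  |d|² = 305;  R = 5+6 = 11,  c = 305−11² = 184
v_rel = (12, -8),  |v_rel|² = 208;  v_rel·d = (12)·(-17) + (-8)·(4) = -236
208·t² + 472·t + 184 = 0  ⇒  m = (-236)² − 208·184 = 17424
m = 17424 > 0,  v_rel·d = -236 < 0  ⇒  outside

inside=no margin=17424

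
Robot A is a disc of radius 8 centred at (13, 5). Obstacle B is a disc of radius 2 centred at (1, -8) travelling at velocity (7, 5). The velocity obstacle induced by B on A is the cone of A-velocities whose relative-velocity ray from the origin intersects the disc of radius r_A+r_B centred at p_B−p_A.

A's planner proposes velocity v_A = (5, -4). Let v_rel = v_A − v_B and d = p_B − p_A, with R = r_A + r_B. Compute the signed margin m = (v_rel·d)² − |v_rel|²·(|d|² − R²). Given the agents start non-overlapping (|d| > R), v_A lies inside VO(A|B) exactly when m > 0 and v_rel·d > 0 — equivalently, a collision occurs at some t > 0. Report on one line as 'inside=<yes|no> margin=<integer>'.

d = (-12, -13),  |d|² = 313;  R = 8+2 = 10,  c = 313−10² = 213
v_rel = (-2, -9),  |v_rel|² = 85;  v_rel·d = (-2)·(-12) + (-9)·(-13) = 141
85·t² − 282·t + 213 = 0  ⇒  m = 141² − 85·213 = 1776
m = 1776 > 0,  v_rel·d = 141 > 0  ⇒  inside

inside=yes margin=1776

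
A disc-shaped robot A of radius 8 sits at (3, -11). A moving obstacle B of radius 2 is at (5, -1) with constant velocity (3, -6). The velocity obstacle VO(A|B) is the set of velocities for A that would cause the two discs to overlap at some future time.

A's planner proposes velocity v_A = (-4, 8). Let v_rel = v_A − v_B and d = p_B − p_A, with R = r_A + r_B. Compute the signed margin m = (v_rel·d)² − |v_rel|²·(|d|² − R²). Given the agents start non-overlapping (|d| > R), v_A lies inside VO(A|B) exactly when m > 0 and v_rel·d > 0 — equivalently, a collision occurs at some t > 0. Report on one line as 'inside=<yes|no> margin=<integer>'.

d = (2, 10),  |d|² = 104;  R = 8+2 = 10,  c = 104−10² = 4
v_rel = (-7, 14),  |v_rel|² = 245;  v_rel·d = (-7)·(2) + (14)·(10) = 126
245·t² − 252·t + 4 = 0  ⇒  m = 126² − 245·4 = 14896
m = 14896 > 0,  v_rel·d = 126 > 0  ⇒  inside

inside=yes margin=14896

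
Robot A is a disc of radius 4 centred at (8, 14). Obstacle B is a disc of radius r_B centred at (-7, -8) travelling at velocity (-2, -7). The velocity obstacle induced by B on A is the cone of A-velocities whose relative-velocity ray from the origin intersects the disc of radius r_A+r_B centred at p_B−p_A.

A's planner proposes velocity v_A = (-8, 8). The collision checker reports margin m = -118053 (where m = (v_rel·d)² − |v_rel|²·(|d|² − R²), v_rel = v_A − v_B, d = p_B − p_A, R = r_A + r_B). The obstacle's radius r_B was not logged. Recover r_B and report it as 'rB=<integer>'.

m = -118053
d = (-15, -22);  v_rel = (-6, 15),  |v_rel|² = 261
v_rel×d = (-6)·(-22) − (15)·(-15) = 357
since m = R²·261 − 357²:  R² = (127449 + -118053) / 261 = 36
R = √36 = 6  ⇒  r_B = 6 − 4 = 2

rB=2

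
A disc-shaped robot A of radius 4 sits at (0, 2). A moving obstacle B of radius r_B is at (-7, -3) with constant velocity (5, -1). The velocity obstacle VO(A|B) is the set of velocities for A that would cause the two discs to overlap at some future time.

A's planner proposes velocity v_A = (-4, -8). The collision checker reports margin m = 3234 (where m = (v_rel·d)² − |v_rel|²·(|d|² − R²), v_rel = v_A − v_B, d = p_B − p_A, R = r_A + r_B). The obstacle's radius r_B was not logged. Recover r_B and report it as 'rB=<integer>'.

m = 3234
d = (-7, -5);  v_rel = (-9, -7),  |v_rel|² = 130
v_rel×d = (-9)·(-5) − (-7)·(-7) = -4
since m = R²·130 − (-4)²:  R² = (16 + 3234) / 130 = 25
R = √25 = 5  ⇒  r_B = 5 − 4 = 1

rB=1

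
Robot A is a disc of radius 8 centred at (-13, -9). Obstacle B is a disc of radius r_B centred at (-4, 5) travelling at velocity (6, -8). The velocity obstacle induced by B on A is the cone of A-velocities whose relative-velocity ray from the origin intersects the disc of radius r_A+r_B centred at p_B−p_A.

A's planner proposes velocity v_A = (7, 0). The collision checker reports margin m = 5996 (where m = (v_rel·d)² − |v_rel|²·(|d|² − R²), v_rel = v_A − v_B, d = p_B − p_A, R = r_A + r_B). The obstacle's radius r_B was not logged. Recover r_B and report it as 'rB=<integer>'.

m = 5996
d = (9, 14);  v_rel = (1, 8),  |v_rel|² = 65
v_rel×d = (1)·(14) − (8)·(9) = -58
since m = R²·65 − (-58)²:  R² = (3364 + 5996) / 65 = 144
R = √144 = 12  ⇒  r_B = 12 − 8 = 4

rB=4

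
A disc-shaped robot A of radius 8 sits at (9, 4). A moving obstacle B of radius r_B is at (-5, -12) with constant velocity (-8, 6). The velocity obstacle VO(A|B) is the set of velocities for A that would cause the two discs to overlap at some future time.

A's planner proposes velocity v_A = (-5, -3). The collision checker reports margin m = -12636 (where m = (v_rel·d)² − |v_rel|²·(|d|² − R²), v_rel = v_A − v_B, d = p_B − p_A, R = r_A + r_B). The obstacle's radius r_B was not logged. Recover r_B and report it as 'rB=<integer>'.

m = -12636
d = (-14, -16);  v_rel = (3, -9),  |v_rel|² = 90
v_rel×d = (3)·(-16) − (-9)·(-14) = -174
since m = R²·90 − (-174)²:  R² = (30276 + -12636) / 90 = 196
R = √196 = 14  ⇒  r_B = 14 − 8 = 6

rB=6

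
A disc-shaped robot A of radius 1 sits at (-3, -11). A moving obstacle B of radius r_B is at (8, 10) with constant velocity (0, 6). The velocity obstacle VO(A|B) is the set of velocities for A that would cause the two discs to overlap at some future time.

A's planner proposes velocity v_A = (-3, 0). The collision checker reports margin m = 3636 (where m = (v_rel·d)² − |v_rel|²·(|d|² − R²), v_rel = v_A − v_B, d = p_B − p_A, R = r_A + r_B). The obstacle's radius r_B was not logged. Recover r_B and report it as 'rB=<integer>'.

m = 3636
d = (11, 21);  v_rel = (-3, -6),  |v_rel|² = 45
v_rel×d = (-3)·(21) − (-6)·(11) = 3
since m = R²·45 − 3²:  R² = (9 + 3636) / 45 = 81
R = √81 = 9  ⇒  r_B = 9 − 1 = 8

rB=8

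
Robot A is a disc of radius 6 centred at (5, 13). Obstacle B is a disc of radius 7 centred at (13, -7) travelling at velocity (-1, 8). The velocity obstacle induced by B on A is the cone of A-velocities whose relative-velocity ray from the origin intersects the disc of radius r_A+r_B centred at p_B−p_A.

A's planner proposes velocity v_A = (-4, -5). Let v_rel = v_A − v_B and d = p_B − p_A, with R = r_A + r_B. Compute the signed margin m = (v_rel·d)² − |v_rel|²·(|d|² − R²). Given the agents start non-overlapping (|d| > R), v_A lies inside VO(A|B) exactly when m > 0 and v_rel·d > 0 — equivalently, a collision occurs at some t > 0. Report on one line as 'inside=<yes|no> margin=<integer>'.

d = (8, -20),  |d|² = 464;  R = 6+7 = 13,  c = 464−13² = 295
v_rel = (-3, -13),  |v_rel|² = 178;  v_rel·d = (-3)·(8) + (-13)·(-20) = 236
178·t² − 472·t + 295 = 0  ⇒  m = 236² − 178·295 = 3186
m = 3186 > 0,  v_rel·d = 236 > 0  ⇒  inside

inside=yes margin=3186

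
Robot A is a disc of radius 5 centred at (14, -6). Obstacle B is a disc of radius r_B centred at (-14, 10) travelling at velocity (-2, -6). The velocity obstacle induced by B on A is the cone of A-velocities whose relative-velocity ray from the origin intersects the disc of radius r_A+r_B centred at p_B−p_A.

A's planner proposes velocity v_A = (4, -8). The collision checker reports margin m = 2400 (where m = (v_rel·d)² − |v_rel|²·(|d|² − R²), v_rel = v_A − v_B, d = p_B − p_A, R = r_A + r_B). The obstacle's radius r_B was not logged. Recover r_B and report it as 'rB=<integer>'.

m = 2400
d = (-28, 16);  v_rel = (6, -2),  |v_rel|² = 40
v_rel×d = (6)·(16) − (-2)·(-28) = 40
since m = R²·40 − 40²:  R² = (1600 + 2400) / 40 = 100
R = √100 = 10  ⇒  r_B = 10 − 5 = 5

rB=5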